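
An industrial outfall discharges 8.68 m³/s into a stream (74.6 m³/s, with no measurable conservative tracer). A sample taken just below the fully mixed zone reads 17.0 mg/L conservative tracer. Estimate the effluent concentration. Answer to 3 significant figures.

163 mg/L

Mass balance: 74.60·0 + 8.680·Cₑ = 83.28·17.00
→ Cₑ = (83.28·17.00 − 74.60·0) / 8.680 = 163.1 mg/L.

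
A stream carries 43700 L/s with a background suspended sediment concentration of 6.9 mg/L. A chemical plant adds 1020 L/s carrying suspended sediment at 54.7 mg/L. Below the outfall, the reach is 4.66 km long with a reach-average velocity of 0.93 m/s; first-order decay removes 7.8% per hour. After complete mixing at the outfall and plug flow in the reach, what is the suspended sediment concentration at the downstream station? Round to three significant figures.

7.14 mg/L

Conservation of mass: C = (43700·6.900 + 1020·54.70) / 44720 = 357300/44720 = 7.990 mg/L.
Travel time t = 4.66·1000 / 0.93 = 5011 s = 1.392 h.
7.8%/h lost → k = −ln(1 − 0.078) = 0.08121 h⁻¹.
Applying C = C₀e^(−kt): 7.990 × 0.8931 = 7.136 mg/L.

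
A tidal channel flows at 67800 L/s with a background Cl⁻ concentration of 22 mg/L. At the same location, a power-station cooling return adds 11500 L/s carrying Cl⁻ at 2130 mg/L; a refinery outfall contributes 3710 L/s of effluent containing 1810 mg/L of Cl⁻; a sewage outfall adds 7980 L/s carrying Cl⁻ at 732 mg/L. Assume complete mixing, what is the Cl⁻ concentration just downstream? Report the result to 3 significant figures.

424 mg/L

Mixed concentration C = ΣQC/ΣQ = (67800·22.00 + 11500·2130 + 3710·1810 + 7980·732.0) / 90990 = 38540000/90990 = 423.6 mg/L.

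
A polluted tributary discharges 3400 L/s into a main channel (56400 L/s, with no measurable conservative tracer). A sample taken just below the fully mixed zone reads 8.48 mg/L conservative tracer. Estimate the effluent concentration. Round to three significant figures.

Mass balance: 56400·0 + 3400·Cₑ = 59800·8.480
→ Cₑ = (59800·8.480 − 56400·0) / 3400 = 149.1 mg/L.

149 mg/L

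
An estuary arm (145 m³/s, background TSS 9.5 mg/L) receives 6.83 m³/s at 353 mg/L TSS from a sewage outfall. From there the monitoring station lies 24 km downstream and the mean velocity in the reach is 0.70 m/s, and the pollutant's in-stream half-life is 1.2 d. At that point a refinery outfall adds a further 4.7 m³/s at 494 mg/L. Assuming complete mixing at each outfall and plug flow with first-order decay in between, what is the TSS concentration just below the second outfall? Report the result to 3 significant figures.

Flow-weighted average: C = (145.0·9.500 + 6.830·353.0) / 151.8 = 3788/151.8 = 24.95 mg/L; combined flow 151.8 m³/s.
Travel time t = 24·1000 / 0.70 = 34290 s = 9.524 h.
Half-life 1.2 d → k = ln 2 / 1.2 = 0.5776 d⁻¹.
After decay, C = 24.95 × e^(−kt) = 24.95 × 0.7952 = 19.84 mg/L.
Second outfall: C = (151.8·19.84 + 4.700·494.0)/156.5 = 34.08 mg/L.

34.1 mg/L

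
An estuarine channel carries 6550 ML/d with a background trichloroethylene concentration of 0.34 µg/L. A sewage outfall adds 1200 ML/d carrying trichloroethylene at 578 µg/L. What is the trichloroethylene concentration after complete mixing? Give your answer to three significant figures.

Flow-weighted average: C = (6550·0.3400 + 1200·578.0) / 7750 = 695800/7750 = 89.78 µg/L.

89.8 µg/L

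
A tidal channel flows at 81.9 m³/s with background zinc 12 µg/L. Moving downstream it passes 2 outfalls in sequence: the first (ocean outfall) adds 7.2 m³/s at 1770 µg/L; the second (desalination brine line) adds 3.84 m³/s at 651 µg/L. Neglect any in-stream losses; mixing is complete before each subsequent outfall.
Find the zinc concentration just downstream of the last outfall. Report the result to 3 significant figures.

175 µg/L

Below outfall 1: Q → 89.10 m³/s, C = (81.90·12.00 + 7.200·1770)/89.10 = 154.1 µg/L.
Below outfall 2: Q → 92.94 m³/s, C = (89.10·154.1 + 3.840·651.0)/92.94 = 174.6 µg/L.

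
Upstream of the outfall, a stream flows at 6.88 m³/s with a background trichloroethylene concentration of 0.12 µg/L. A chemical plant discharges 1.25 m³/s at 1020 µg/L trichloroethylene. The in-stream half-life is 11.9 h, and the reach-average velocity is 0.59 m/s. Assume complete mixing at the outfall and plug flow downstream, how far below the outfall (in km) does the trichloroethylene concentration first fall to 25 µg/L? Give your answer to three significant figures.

After mixing, C = (6.880·0.1200 + 1.250·1020) / 8.130 = 1276/8.130 = 156.9 µg/L.
Half-life 11.9 h → k = ln 2 / 11.9 = 0.05825 h⁻¹ = 1.398 d⁻¹.
Set 156.9·exp(−k·t) = 25 → t = ln(156.9/25)/k = 113500 s = 31.54 h.
Distance = v·t = 0.59·113500 = 66980 m = 66.98 km.

67.0 km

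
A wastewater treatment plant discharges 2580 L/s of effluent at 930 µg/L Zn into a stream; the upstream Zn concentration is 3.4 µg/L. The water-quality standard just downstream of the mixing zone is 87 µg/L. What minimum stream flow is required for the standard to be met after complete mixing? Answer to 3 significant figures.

Set C_mix = 87: (Q·3.400 + 2580·930.0) / (Q + 2580) = 87
→ Q = 2580·(930.0 − 87)/(87 − 3.400) = 26020 L/s.

26000 L/s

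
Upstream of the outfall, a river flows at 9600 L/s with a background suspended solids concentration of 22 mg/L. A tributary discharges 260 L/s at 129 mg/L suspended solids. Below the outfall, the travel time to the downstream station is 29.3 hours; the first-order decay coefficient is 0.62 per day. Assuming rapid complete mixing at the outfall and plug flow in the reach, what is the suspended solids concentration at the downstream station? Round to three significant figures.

11.6 mg/L

Flow-weighted average: C = (9600·22.00 + 260.0·129.0) / 9860 = 244700/9860 = 24.82 mg/L.
After decay, C = 24.82 × e^(−kt) = 24.82 × 0.4691 = 11.64 mg/L.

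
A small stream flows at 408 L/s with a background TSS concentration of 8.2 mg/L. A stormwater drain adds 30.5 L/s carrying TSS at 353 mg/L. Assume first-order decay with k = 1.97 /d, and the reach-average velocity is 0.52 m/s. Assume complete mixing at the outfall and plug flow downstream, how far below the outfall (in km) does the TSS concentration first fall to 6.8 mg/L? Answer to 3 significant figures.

Mixed concentration C = ΣQC/ΣQ = (408.0·8.200 + 30.50·353.0) / 438.5 = 14110/438.5 = 32.18 mg/L.
Set 32.18·exp(−k·t) = 6.8 → t = ln(32.18/6.8)/k = 68180 s = 18.94 h.
Distance = v·t = 0.52·68180 = 35450 m = 35.45 km.

35.5 km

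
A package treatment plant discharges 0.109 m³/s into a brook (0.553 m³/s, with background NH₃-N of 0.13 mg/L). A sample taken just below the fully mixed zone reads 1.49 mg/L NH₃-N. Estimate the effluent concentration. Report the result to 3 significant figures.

8.39 mg/L

Mass balance: 0.5530·0.1300 + 0.1090·Cₑ = 0.6620·1.490
→ Cₑ = (0.6620·1.490 − 0.5530·0.1300) / 0.1090 = 8.390 mg/L.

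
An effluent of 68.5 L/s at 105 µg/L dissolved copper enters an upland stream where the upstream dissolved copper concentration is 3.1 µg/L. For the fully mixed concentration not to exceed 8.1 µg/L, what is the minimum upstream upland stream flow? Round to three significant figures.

1330 L/s

Set C_mix = 8.1: (Q·3.100 + 68.50·105.0) / (Q + 68.50) = 8.1
→ Q = 68.50·(105.0 − 8.1)/(8.1 − 3.100) = 1328 L/s.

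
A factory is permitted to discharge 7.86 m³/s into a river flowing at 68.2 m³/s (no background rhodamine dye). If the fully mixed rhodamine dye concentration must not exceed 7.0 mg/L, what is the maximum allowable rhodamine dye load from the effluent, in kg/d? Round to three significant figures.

Mass balance at the limit: 68.20·0 + 7.860·Cₑ = 76.06·7.0 → Cₑ = 67.74 mg/L.
Load = 7.860 m³/s × 67.74 g/m³ × 86 400 s/d = 46000 kg/d.

46000 kg/d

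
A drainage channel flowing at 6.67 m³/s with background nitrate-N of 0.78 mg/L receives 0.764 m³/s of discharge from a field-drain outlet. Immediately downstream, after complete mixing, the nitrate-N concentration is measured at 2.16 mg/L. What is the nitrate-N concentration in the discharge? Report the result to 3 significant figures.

14.2 mg/L

Mass balance: 6.670·0.7800 + 0.7640·Cₑ = 7.434·2.160
→ Cₑ = (7.434·2.160 − 6.670·0.7800) / 0.7640 = 14.21 mg/L.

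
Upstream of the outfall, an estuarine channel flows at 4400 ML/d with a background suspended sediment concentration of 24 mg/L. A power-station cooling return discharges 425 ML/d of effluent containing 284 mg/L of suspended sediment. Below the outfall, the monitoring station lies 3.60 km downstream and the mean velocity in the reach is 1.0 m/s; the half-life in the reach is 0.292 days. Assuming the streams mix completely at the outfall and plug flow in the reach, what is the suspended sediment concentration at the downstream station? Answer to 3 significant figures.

Flow-weighted average: C = (4400·24.00 + 425.0·284.0) / 4825 = 226300/4825 = 46.90 mg/L.
Travel time t = 3.60·1000 / 1.0 = 3600 s = 1.000 h.
Half-life 0.292 d → k = ln 2 / 0.292 = 2.374 d⁻¹.
Applying C = C₀e^(−kt): 46.90 × 0.9058 = 42.48 mg/L.

42.5 mg/L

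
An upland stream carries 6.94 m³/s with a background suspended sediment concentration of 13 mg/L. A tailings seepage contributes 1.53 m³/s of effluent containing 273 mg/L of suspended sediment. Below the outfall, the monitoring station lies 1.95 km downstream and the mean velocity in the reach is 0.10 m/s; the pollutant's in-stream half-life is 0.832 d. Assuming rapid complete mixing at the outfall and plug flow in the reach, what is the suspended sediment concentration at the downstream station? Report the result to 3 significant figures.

Mixed concentration C = ΣQC/ΣQ = (6.940·13.00 + 1.530·273.0) / 8.470 = 507.9/8.470 = 59.97 mg/L.
Travel time t = 1.95·1000 / 0.10 = 19500 s = 5.417 h.
Half-life 0.832 d → k = ln 2 / 0.832 = 0.8331 d⁻¹.
Decay over the reach: 59.97·exp(−kt) = 59.97·0.8286 = 49.69 mg/L.

49.7 mg/L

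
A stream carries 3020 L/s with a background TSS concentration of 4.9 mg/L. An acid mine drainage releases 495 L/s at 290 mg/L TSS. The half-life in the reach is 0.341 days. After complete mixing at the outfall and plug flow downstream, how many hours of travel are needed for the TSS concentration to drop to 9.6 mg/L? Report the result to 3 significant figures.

18.3 h

Mixed concentration C = ΣQC/ΣQ = (3020·4.900 + 495.0·290.0) / 3515 = 158300/3515 = 45.05 mg/L.
Half-life 0.341 d → k = ln 2 / 0.341 = 2.033 d⁻¹.
45.05·exp(−k·t) = 9.6 → t = ln(45.05/9.6)/k = 65710 s = 18.25 h.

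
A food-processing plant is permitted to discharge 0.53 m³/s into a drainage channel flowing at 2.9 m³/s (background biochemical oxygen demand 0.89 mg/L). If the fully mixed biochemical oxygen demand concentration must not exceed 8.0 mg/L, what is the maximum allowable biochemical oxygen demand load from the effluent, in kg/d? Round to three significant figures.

2150 kg/d

Mass balance at the limit: 2.900·0.8900 + 0.5300·Cₑ = 3.430·8.0 → Cₑ = 46.90 mg/L.
Load = 0.5300 m³/s × 46.90 g/m³ × 86 400 s/d = 2148 kg/d.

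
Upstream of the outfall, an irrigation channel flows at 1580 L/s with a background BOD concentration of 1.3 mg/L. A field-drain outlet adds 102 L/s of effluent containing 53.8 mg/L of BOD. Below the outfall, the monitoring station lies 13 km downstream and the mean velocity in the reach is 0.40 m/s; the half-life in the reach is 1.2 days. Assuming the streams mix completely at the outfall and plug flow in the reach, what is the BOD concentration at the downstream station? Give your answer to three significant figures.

Mass balance: C = (1580·1.300 + 102.0·53.80) / 1682 = 7542/1682 = 4.484 mg/L.
Travel time t = 13·1000 / 0.40 = 32500 s = 9.028 h.
Half-life 1.2 d → k = ln 2 / 1.2 = 0.5776 d⁻¹.
Decay over the reach: 4.484·exp(−kt) = 4.484·0.8047 = 3.608 mg/L.

3.61 mg/L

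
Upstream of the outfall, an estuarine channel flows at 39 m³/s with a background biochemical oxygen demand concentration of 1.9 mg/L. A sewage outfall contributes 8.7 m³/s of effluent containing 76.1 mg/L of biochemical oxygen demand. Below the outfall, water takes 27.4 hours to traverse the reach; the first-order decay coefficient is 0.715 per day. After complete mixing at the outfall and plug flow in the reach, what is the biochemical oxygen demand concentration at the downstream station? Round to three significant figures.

After mixing, C = (39.00·1.900 + 8.700·76.10) / 47.70 = 736.2/47.70 = 15.43 mg/L.
Decay over the reach: 15.43·exp(−kt) = 15.43·0.4421 = 6.823 mg/L.

6.82 mg/L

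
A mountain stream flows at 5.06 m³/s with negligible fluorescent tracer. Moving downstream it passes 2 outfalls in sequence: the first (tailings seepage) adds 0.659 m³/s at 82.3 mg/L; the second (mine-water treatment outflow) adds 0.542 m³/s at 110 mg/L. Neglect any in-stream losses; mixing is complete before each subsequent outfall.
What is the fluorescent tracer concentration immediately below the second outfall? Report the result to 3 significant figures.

Below outfall 1: Q → 5.719 m³/s, C = (5.060·0 + 0.6590·82.30)/5.719 = 9.483 mg/L.
Below outfall 2: Q → 6.261 m³/s, C = (5.719·9.483 + 0.5420·110.0)/6.261 = 18.18 mg/L.

18.2 mg/L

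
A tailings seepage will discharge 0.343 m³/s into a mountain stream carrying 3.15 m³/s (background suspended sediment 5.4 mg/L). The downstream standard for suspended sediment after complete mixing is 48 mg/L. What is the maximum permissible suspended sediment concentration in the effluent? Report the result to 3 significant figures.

At the limit, (Qr·Cr + Qe·Cₑ)/(Qr + Qe) = 48:
Cₑ = (3.493·48 − 3.150·5.400) / 0.3430 = 439.2 mg/L.

439 mg/L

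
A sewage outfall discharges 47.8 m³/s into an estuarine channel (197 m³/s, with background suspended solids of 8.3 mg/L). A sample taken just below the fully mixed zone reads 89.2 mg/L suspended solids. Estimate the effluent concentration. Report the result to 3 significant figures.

Mass balance: 197.0·8.300 + 47.80·Cₑ = 244.8·89.20
→ Cₑ = (244.8·89.20 − 197.0·8.300) / 47.80 = 422.6 mg/L.

423 mg/L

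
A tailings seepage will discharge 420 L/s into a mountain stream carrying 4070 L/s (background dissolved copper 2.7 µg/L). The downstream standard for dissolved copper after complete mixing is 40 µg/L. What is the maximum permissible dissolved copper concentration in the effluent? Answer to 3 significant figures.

At the limit, (Qr·Cr + Qe·Cₑ)/(Qr + Qe) = 40:
Cₑ = (4490·40 − 4070·2.700) / 420.0 = 401.5 µg/L.

401 µg/L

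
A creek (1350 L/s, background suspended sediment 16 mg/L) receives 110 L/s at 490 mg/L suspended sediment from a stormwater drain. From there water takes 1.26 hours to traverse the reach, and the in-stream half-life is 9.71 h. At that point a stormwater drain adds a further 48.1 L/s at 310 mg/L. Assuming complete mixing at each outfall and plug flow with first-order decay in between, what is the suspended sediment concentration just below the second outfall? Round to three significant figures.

After mixing, C = (1350·16.00 + 110.0·490.0) / 1460 = 75500/1460 = 51.71 mg/L; combined flow 1460 L/s.
Half-life 9.71 h → k = ln 2 / 9.71 = 0.07138 h⁻¹ = 1.713 d⁻¹.
Decay over the reach: 51.71·exp(−kt) = 51.71·0.9140 = 47.26 mg/L.
Second outfall: C = (1460·47.26 + 48.10·310.0)/1508 = 55.64 mg/L.

55.6 mg/L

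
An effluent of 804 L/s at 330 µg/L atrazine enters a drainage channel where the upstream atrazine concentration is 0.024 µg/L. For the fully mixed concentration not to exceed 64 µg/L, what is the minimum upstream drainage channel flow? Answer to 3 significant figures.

3340 L/s

Set C_mix = 64: (Q·0.02400 + 804.0·330.0) / (Q + 804.0) = 64
→ Q = 804.0·(330.0 − 64)/(64 − 0.02400) = 3343 L/s.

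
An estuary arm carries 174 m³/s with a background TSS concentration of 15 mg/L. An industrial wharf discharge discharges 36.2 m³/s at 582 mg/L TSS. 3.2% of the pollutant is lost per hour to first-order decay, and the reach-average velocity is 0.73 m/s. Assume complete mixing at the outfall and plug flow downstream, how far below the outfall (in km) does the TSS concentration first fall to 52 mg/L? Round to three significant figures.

62.5 km

Mass balance: C = (174.0·15.00 + 36.20·582.0) / 210.2 = 23680/210.2 = 112.6 mg/L.
3.2%/h lost → k = −ln(1 − 0.032) = 0.03252 h⁻¹.
Set 112.6·exp(−k·t) = 52 → t = ln(112.6/52)/k = 85570 s = 23.77 h.
Distance = v·t = 0.73·85570 = 62460 m = 62.46 km.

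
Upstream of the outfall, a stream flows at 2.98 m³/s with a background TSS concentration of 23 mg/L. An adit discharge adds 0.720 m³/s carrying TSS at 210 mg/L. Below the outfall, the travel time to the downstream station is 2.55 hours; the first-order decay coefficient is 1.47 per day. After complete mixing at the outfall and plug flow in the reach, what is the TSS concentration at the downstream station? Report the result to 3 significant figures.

50.8 mg/L

Flow-weighted average: C = (2.980·23.00 + 0.7200·210.0) / 3.700 = 219.7/3.700 = 59.39 mg/L.
Applying C = C₀e^(−kt): 59.39 × 0.8554 = 50.80 mg/L.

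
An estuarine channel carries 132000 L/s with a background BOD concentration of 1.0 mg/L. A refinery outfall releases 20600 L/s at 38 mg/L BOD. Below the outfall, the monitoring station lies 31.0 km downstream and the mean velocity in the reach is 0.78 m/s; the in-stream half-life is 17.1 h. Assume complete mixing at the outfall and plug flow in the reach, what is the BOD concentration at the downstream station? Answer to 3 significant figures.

3.83 mg/L

Flow-weighted average: C = (132000·1.000 + 20600·38.00) / 152600 = 914800/152600 = 5.995 mg/L.
Travel time t = 31.0·1000 / 0.78 = 39740 s = 11.04 h.
Half-life 17.1 h → k = ln 2 / 17.1 = 0.04053 h⁻¹ = 0.9728 d⁻¹.
After decay, C = 5.995 × e^(−kt) = 5.995 × 0.6392 = 3.832 mg/L.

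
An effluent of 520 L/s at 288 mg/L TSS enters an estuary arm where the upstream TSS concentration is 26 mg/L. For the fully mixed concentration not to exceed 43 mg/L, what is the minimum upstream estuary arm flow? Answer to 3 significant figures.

7490 L/s

Set C_mix = 43: (Q·26.00 + 520.0·288.0) / (Q + 520.0) = 43
→ Q = 520.0·(288.0 − 43)/(43 − 26.00) = 7494 L/s.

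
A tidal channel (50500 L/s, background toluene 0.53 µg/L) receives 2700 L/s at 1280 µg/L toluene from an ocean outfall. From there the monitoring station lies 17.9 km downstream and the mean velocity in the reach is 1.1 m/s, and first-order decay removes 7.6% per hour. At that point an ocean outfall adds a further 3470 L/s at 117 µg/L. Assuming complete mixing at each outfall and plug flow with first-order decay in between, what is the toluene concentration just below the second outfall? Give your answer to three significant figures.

50.2 µg/L

Mass balance: C = (50500·0.5300 + 2700·1280) / 53200 = 3483000/53200 = 65.47 µg/L; combined flow 53200 L/s.
Travel time t = 17.9·1000 / 1.1 = 16270 s = 4.520 h.
7.6%/h lost → k = −ln(1 − 0.076) = 0.07904 h⁻¹.
Decay over the reach: 65.47·exp(−kt) = 65.47·0.6996 = 45.80 µg/L.
At the second outfall, C = (53200·45.80 + 3470·117.0) / (53200 + 3470) = 50.16 µg/L.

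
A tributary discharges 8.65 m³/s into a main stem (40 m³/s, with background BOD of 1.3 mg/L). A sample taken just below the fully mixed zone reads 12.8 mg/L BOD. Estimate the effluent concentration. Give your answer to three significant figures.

66.0 mg/L

Mass balance: 40.00·1.300 + 8.650·Cₑ = 48.65·12.80
→ Cₑ = (48.65·12.80 − 40.00·1.300) / 8.650 = 65.98 mg/L.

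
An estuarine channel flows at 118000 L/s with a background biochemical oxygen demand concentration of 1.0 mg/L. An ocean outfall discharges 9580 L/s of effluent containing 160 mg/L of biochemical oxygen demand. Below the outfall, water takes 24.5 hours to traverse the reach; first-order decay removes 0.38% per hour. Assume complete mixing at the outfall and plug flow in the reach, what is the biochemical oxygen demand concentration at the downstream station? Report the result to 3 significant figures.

Mixed concentration C = ΣQC/ΣQ = (118000·1.000 + 9580·160.0) / 127600 = 1651000/127600 = 12.94 mg/L.
0.38%/h lost → k = −ln(1 − 0.0038) = 0.003807 h⁻¹.
Applying C = C₀e^(−kt): 12.94 × 0.9109 = 11.79 mg/L.

11.8 mg/L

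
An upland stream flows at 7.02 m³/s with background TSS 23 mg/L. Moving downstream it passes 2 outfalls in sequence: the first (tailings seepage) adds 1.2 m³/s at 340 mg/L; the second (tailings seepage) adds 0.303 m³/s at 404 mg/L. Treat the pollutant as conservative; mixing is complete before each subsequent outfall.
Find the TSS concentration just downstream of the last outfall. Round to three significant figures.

81.2 mg/L

After outfall 1: Q = 7.020 + 1.200 = 8.220 m³/s; C = (7.020·23.00 + 1.200·340.0)/8.220 = 69.28 mg/L.
After outfall 2: Q = 8.220 + 0.3030 = 8.523 m³/s; C = (8.220·69.28 + 0.3030·404.0)/8.523 = 81.18 mg/L.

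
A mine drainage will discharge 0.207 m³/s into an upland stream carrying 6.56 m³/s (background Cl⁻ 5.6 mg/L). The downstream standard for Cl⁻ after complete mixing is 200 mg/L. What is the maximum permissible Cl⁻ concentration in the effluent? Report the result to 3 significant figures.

At the limit, (Qr·Cr + Qe·Cₑ)/(Qr + Qe) = 200:
Cₑ = (6.767·200 − 6.560·5.600) / 0.2070 = 6361 mg/L.

6360 mg/L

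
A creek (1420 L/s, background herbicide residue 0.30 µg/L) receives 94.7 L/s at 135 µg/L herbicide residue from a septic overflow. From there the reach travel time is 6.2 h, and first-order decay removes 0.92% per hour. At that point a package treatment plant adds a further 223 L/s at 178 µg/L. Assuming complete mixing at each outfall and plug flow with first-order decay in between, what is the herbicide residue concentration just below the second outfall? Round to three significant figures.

30.0 µg/L

Mixed concentration C = ΣQC/ΣQ = (1420·0.3000 + 94.70·135.0) / 1515 = 13210/1515 = 8.722 µg/L; combined flow 1515 L/s.
0.92%/h lost → k = −ln(1 − 0.0092) = 0.009243 h⁻¹.
Decay over the reach: 8.722·exp(−kt) = 8.722·0.9443 = 8.236 µg/L.
At the second outfall, C = (1515·8.236 + 223.0·178.0) / (1515 + 223.0) = 30.02 µg/L.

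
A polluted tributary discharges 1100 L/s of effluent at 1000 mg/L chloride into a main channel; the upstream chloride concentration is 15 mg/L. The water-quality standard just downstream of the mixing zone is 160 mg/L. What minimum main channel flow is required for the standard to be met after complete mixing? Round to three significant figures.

Set C_mix = 160: (Q·15.00 + 1100·1000) / (Q + 1100) = 160
→ Q = 1100·(1000 − 160)/(160 − 15.00) = 6372 L/s.

6370 L/s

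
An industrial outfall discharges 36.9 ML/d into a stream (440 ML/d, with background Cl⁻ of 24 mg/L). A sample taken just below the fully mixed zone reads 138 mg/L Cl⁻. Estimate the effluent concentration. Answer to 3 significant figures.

Mass balance: 440.0·24.00 + 36.90·Cₑ = 476.9·138.0
→ Cₑ = (476.9·138.0 − 440.0·24.00) / 36.90 = 1497 mg/L.

1500 mg/L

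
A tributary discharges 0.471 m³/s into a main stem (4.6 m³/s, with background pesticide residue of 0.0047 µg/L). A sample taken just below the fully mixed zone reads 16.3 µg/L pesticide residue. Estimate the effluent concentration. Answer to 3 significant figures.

175 µg/L

Mass balance: 4.600·0.004700 + 0.4710·Cₑ = 5.071·16.30
→ Cₑ = (5.071·16.30 − 4.600·0.004700) / 0.4710 = 175.4 µg/L.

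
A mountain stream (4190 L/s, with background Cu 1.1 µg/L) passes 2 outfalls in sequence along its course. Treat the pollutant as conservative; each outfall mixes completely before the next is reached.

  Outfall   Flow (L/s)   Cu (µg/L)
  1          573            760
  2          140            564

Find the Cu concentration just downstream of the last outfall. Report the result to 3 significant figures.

Below outfall 1: Q → 4763 L/s, C = (4190·1.100 + 573.0·760.0)/4763 = 92.40 µg/L.
Below outfall 2: Q → 4903 L/s, C = (4763·92.40 + 140.0·564.0)/4903 = 105.9 µg/L.

106 µg/L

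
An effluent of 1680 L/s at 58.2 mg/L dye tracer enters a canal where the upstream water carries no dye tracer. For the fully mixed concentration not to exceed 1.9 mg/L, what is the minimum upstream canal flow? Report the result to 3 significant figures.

Set C_mix = 1.9: (Q·0 + 1680·58.20) / (Q + 1680) = 1.9
→ Q = 1680·(58.20 − 1.9)/(1.9 − 0) = 49780 L/s.

49800 L/s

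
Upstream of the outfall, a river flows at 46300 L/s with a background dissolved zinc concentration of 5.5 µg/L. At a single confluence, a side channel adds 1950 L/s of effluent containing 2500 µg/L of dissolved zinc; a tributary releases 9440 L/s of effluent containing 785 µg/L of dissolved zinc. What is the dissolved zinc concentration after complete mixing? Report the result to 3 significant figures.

Mass balance: C = (46300·5.500 + 1950·2500 + 9440·785.0) / 57690 = 12540000/57690 = 217.4 µg/L.

217 µg/L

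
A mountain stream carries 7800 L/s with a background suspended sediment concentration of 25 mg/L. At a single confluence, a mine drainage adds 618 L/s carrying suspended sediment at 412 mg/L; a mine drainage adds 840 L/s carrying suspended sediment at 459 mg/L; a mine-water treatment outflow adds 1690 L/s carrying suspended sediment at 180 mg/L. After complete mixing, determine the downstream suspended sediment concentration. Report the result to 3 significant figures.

Mixed concentration C = ΣQC/ΣQ = (7800·25.00 + 618.0·412.0 + 840.0·459.0 + 1690·180.0) / 10950 = 1139000/10950 = 104.1 mg/L.

104 mg/L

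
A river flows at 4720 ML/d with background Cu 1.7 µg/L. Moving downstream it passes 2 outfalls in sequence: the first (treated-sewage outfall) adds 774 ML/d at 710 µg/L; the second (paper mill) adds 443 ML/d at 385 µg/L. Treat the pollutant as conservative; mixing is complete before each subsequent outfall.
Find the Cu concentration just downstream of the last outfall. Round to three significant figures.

123 µg/L

Below outfall 1: Q → 5494 ML/d, C = (4720·1.700 + 774.0·710.0)/5494 = 101.5 µg/L.
Below outfall 2: Q → 5937 ML/d, C = (5494·101.5 + 443.0·385.0)/5937 = 122.6 µg/L.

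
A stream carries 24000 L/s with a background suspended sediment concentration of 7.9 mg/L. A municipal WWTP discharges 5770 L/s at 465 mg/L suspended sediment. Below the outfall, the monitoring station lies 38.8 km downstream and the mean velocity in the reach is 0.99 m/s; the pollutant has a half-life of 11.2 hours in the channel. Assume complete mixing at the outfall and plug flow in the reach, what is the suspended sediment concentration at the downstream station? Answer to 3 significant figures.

Flow-weighted average: C = (24000·7.900 + 5770·465.0) / 29770 = 2873000/29770 = 96.49 mg/L.
Travel time t = 38.8·1000 / 0.99 = 39190 s = 10.89 h.
Half-life 11.2 h → k = ln 2 / 11.2 = 0.06189 h⁻¹ = 1.485 d⁻¹.
Decay over the reach: 96.49·exp(−kt) = 96.49·0.5098 = 49.19 mg/L.

49.2 mg/L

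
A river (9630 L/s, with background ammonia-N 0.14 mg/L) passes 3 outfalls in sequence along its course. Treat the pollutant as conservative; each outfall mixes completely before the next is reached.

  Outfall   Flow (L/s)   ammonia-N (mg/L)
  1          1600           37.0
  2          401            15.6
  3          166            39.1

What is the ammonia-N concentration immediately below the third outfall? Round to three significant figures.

Outfall 1: combined Q = 11230 L/s; C = (9630·0.1400 + 1600·37.00)/11230 = 5.392 mg/L.
Outfall 2: combined Q = 11630 L/s; C = (11230·5.392 + 401.0·15.60)/11630 = 5.744 mg/L.
Outfall 3: combined Q = 11800 L/s; C = (11630·5.744 + 166.0·39.10)/11800 = 6.213 mg/L.

6.21 mg/L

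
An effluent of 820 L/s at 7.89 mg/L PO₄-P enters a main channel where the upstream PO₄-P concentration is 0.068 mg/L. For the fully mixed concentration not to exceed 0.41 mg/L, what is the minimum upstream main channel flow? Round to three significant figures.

17900 L/s

Set C_mix = 0.41: (Q·0.06800 + 820.0·7.890) / (Q + 820.0) = 0.41
→ Q = 820.0·(7.890 − 0.41)/(0.41 − 0.06800) = 17930 L/s.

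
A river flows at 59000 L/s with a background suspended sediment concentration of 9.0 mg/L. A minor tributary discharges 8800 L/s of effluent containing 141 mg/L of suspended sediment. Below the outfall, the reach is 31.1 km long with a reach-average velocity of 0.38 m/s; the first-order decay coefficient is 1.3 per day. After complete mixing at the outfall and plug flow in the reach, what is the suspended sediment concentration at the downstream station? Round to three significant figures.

7.63 mg/L

Mixed concentration C = ΣQC/ΣQ = (59000·9.000 + 8800·141.0) / 67800 = 1772000/67800 = 26.13 mg/L.
Travel time t = 31.1·1000 / 0.38 = 81840 s = 22.73 h.
Applying C = C₀e^(−kt): 26.13 × 0.2919 = 7.628 mg/L.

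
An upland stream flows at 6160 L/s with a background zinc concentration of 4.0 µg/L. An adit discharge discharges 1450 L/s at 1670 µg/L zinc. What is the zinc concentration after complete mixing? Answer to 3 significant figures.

Conservation of mass: C = (6160·4.000 + 1450·1670) / 7610 = 2446000/7610 = 321.4 µg/L.

321 µg/L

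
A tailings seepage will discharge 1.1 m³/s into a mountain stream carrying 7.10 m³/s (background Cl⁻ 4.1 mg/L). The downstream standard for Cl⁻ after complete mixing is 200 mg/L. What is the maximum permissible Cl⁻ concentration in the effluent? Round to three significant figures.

At the limit, (Qr·Cr + Qe·Cₑ)/(Qr + Qe) = 200:
Cₑ = (8.200·200 − 7.100·4.100) / 1.100 = 1464 mg/L.

1460 mg/L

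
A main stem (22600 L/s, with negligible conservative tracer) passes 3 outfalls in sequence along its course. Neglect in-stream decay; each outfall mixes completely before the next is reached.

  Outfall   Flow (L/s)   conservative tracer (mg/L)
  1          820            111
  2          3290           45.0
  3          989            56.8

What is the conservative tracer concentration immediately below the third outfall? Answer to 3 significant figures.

After outfall 1: Q = 22600 + 820.0 = 23420 L/s; C = (22600·0 + 820.0·111.0)/23420 = 3.886 mg/L.
After outfall 2: Q = 23420 + 3290 = 26710 L/s; C = (23420·3.886 + 3290·45.00)/26710 = 8.951 mg/L.
After outfall 3: Q = 26710 + 989.0 = 27700 L/s; C = (26710·8.951 + 989.0·56.80)/27700 = 10.66 mg/L.

10.7 mg/L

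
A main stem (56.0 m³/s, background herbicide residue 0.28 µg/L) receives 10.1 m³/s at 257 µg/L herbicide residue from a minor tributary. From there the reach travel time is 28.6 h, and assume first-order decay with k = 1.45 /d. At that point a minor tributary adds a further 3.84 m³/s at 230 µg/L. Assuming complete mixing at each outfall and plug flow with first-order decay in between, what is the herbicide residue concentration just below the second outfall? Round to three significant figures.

Mixed concentration C = ΣQC/ΣQ = (56.00·0.2800 + 10.10·257.0) / 66.10 = 2611/66.10 = 39.51 µg/L; combined flow 66.10 m³/s.
Decay over the reach: 39.51·exp(−kt) = 39.51·0.1777 = 7.018 µg/L.
At the second outfall, C = (66.10·7.018 + 3.840·230.0) / (66.10 + 3.840) = 19.26 µg/L.

19.3 µg/L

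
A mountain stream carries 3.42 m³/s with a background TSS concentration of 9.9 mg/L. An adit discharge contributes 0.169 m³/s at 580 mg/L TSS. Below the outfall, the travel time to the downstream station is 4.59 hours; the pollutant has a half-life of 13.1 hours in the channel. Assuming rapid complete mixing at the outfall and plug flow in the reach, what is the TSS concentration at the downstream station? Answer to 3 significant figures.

28.8 mg/L

Flow-weighted average: C = (3.420·9.900 + 0.1690·580.0) / 3.589 = 131.9/3.589 = 36.75 mg/L.
Half-life 13.1 h → k = ln 2 / 13.1 = 0.05291 h⁻¹ = 1.270 d⁻¹.
After decay, C = 36.75 × e^(−kt) = 36.75 × 0.7844 = 28.82 mg/L.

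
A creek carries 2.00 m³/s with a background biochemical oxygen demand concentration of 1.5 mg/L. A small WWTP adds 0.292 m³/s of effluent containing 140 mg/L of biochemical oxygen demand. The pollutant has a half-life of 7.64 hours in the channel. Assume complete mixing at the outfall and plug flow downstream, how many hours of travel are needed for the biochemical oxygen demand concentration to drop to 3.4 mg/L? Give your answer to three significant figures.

19.0 h

Conservation of mass: C = (2.000·1.500 + 0.2920·140.0) / 2.292 = 43.88/2.292 = 19.14 mg/L.
Half-life 7.64 h → k = ln 2 / 7.64 = 0.09073 h⁻¹ = 2.177 d⁻¹.
19.14·exp(−k·t) = 3.4 → t = ln(19.14/3.4)/k = 68580 s = 19.05 h.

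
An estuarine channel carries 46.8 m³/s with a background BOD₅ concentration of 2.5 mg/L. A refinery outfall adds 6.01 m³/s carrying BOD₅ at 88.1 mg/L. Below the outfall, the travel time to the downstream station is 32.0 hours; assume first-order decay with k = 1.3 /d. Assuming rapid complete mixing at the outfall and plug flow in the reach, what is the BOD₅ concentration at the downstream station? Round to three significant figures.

2.16 mg/L

After mixing, C = (46.80·2.500 + 6.010·88.10) / 52.81 = 646.5/52.81 = 12.24 mg/L.
First-order decay: C = 12.24·exp(−k·t) = 12.24·0.1767 = 2.163 mg/L.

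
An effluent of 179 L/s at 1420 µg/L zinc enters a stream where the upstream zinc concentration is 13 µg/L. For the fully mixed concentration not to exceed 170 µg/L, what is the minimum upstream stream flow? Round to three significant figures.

1430 L/s

Set C_mix = 170: (Q·13.00 + 179.0·1420) / (Q + 179.0) = 170
→ Q = 179.0·(1420 − 170)/(170 − 13.00) = 1425 L/s.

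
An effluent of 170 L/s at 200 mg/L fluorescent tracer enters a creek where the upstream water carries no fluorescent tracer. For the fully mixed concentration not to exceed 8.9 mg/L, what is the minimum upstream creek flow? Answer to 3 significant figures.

Set C_mix = 8.9: (Q·0 + 170.0·200.0) / (Q + 170.0) = 8.9
→ Q = 170.0·(200.0 − 8.9)/(8.9 − 0) = 3650 L/s.

3650 L/s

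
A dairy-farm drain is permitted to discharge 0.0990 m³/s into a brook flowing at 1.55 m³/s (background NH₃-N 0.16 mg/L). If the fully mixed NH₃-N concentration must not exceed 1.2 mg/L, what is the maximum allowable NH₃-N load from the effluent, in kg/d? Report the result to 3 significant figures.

150 kg/d

Mass balance at the limit: 1.550·0.1600 + 0.09900·Cₑ = 1.649·1.2 → Cₑ = 17.48 mg/L.
Load = 0.09900 m³/s × 17.48 g/m³ × 86 400 s/d = 149.5 kg/d.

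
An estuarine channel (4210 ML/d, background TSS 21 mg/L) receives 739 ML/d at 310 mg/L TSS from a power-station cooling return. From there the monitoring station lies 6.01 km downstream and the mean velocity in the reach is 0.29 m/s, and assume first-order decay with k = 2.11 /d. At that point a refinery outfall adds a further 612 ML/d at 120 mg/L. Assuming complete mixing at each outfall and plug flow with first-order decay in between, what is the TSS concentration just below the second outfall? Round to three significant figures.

Mixed concentration C = ΣQC/ΣQ = (4210·21.00 + 739.0·310.0) / 4949 = 317500/4949 = 64.15 mg/L; combined flow 4949 ML/d.
Travel time t = 6.01·1000 / 0.29 = 20720 s = 5.757 h.
After decay, C = 64.15 × e^(−kt) = 64.15 × 0.6028 = 38.67 mg/L.
At the second outfall, C = (4949·38.67 + 612.0·120.0) / (4949 + 612.0) = 47.62 mg/L.

47.6 mg/L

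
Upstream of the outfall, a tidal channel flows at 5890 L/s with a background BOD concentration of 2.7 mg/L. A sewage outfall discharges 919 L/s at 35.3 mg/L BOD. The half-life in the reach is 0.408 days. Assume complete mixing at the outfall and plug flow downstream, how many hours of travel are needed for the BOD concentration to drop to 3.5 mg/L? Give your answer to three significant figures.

Mixed concentration C = ΣQC/ΣQ = (5890·2.700 + 919.0·35.30) / 6809 = 48340/6809 = 7.100 mg/L.
Half-life 0.408 d → k = ln 2 / 0.408 = 1.699 d⁻¹.
7.100·exp(−k·t) = 3.5 → t = ln(7.100/3.5)/k = 35970 s = 9.992 h.

9.99 h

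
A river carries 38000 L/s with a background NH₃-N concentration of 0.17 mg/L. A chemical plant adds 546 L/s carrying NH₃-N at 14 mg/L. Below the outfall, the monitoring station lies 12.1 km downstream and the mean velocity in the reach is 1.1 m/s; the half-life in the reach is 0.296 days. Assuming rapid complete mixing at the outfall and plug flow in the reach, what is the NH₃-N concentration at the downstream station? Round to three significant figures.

Conservation of mass: C = (38000·0.1700 + 546.0·14.00) / 38550 = 14100/38550 = 0.3659 mg/L.
Travel time t = 12.1·1000 / 1.1 = 11000 s = 3.056 h.
Half-life 0.296 d → k = ln 2 / 0.296 = 2.342 d⁻¹.
Applying C = C₀e^(−kt): 0.3659 × 0.7422 = 0.2716 mg/L.

0.272 mg/L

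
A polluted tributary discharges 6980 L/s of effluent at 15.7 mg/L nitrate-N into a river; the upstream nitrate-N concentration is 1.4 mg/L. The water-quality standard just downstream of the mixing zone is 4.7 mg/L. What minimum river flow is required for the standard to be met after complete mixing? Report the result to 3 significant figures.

23300 L/s

Set C_mix = 4.7: (Q·1.400 + 6980·15.70) / (Q + 6980) = 4.7
→ Q = 6980·(15.70 − 4.7)/(4.7 − 1.400) = 23270 L/s.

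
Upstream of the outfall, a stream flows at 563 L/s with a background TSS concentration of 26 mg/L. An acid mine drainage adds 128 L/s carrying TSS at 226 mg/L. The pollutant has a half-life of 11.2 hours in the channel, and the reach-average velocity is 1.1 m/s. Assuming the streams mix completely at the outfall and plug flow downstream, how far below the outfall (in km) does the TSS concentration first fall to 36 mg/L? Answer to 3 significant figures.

Mixed concentration C = ΣQC/ΣQ = (563.0·26.00 + 128.0·226.0) / 691.0 = 43570/691.0 = 63.05 mg/L.
Half-life 11.2 h → k = ln 2 / 11.2 = 0.06189 h⁻¹ = 1.485 d⁻¹.
Set 63.05·exp(−k·t) = 36 → t = ln(63.05/36)/k = 32600 s = 9.055 h.
Distance = v·t = 1.1·32600 = 35860 m = 35.86 km.

35.9 km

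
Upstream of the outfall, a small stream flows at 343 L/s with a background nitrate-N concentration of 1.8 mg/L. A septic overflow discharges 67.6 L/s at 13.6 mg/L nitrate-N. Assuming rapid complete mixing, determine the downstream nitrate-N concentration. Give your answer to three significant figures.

Mixed concentration C = ΣQC/ΣQ = (343.0·1.800 + 67.60·13.60) / 410.6 = 1537/410.6 = 3.743 mg/L.

3.74 mg/L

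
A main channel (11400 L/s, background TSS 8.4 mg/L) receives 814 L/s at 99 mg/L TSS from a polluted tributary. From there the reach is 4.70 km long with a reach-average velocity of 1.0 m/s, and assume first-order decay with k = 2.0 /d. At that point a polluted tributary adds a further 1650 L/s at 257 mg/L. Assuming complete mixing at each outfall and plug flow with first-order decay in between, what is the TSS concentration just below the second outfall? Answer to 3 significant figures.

Mass balance: C = (11400·8.400 + 814.0·99.00) / 12210 = 176300/12210 = 14.44 mg/L; combined flow 12210 L/s.
Travel time t = 4.70·1000 / 1.0 = 4700 s = 1.306 h.
Decay over the reach: 14.44·exp(−kt) = 14.44·0.8969 = 12.95 mg/L.
Second outfall: C = (12210·12.95 + 1650·257.0)/13860 = 41.99 mg/L.

42.0 mg/L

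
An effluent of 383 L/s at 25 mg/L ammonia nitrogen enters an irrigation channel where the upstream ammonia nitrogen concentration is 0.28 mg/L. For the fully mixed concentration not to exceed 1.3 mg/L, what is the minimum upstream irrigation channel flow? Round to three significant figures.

8900 L/s

Set C_mix = 1.3: (Q·0.2800 + 383.0·25.00) / (Q + 383.0) = 1.3
→ Q = 383.0·(25.00 − 1.3)/(1.3 − 0.2800) = 8899 L/s.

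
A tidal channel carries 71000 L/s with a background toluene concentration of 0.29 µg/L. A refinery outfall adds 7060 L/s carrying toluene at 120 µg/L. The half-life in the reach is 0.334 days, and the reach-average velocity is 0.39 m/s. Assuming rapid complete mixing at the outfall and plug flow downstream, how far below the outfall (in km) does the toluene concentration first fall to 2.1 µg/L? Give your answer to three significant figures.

Flow-weighted average: C = (71000·0.2900 + 7060·120.0) / 78060 = 867800/78060 = 11.12 µg/L.
Half-life 0.334 d → k = ln 2 / 0.334 = 2.075 d⁻¹.
Set 11.12·exp(−k·t) = 2.1 → t = ln(11.12/2.1)/k = 69380 s = 19.27 h.
Distance = v·t = 0.39·69380 = 27060 m = 27.06 km.

27.1 km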